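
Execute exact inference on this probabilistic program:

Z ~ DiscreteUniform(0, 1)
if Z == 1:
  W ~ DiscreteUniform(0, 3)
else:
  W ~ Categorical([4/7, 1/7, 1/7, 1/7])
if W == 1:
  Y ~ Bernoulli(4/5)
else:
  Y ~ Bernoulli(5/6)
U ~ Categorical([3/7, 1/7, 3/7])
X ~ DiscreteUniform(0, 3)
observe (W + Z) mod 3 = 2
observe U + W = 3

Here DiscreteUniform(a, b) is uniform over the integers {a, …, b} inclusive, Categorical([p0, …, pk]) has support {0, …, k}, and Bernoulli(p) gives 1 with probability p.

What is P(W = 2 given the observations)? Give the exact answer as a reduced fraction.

Enumerate traces; 16 have nonzero weight after conditioning:
  (Z=0, W=2, Y=0, U=1, X=0) weight 1/2352
  (Z=0, W=2, Y=0, U=1, X=1) weight 1/2352
  (Z=0, W=2, Y=0, U=1, X=2) weight 1/2352
  (Z=0, W=2, Y=0, U=1, X=3) weight 1/2352
  (Z=0, W=2, Y=1, U=1, X=0) weight 5/2352
  (Z=0, W=2, Y=1, U=1, X=1) weight 5/2352
  (Z=0, W=2, Y=1, U=1, X=2) weight 5/2352
  (Z=0, W=2, Y=1, U=1, X=3) weight 5/2352
  (Z=1, W=1, Y=0, U=2, X=0) weight 3/1120
  … 7 more
Group by W:
  weight(W=1) = 3/56
  weight(W=2) = 1/98
Total weight = 3/56 + 1/98 = 25/392
P(W=1 | obs) = 3/56 / 25/392 = 21/25
P(W=2 | obs) = 1/98 / 25/392 = 4/25

P(W = 2 | obs) = 4/25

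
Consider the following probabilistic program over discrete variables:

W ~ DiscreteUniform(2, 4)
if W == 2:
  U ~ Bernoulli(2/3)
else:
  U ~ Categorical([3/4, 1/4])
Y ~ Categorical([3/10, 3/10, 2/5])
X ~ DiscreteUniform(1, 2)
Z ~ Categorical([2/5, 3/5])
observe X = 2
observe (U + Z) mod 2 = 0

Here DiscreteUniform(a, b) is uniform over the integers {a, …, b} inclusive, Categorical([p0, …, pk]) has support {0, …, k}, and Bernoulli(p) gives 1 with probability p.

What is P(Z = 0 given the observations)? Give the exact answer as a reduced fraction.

P(Z = 0 | obs) = 22/43

Enumerate traces; 18 have nonzero weight after conditioning:
  (W=2, U=0, Y=0, X=2, Z=0) weight 1/150
  (W=2, U=0, Y=1, X=2, Z=0) weight 1/150
  (W=2, U=0, Y=2, X=2, Z=0) weight 2/225
  (W=2, U=1, Y=0, X=2, Z=1) weight 1/50
  (W=2, U=1, Y=1, X=2, Z=1) weight 1/50
  (W=2, U=1, Y=2, X=2, Z=1) weight 2/75
  (W=3, U=0, Y=0, X=2, Z=0) weight 3/200
  (W=3, U=0, Y=1, X=2, Z=0) weight 3/200
  … 10 more
Group by Z:
  weight(Z=0) = 11/90
  weight(Z=1) = 7/60
Total weight = 11/90 + 7/60 = 43/180
P(Z=0 | obs) = 11/90 / 43/180 = 22/43
P(Z=1 | obs) = 7/60 / 43/180 = 21/43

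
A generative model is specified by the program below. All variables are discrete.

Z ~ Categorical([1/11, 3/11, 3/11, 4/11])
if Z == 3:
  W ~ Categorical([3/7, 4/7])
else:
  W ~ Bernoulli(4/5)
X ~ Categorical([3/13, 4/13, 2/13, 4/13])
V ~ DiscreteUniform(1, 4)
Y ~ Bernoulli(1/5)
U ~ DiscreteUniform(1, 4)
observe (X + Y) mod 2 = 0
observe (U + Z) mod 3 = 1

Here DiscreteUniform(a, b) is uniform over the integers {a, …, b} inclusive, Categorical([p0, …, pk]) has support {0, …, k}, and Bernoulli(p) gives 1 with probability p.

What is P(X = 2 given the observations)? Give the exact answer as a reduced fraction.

Enumerate traces; 192 have nonzero weight after conditioning:
  (Z=0, W=0, X=0, V=1, Y=0, U=1) weight 3/14300
  (Z=0, W=0, X=0, V=1, Y=0, U=4) weight 3/14300
  (Z=0, W=0, X=0, V=2, Y=0, U=1) weight 3/14300
  (Z=0, W=0, X=0, V=2, Y=0, U=4) weight 3/14300
  (Z=0, W=0, X=0, V=3, Y=0, U=1) weight 3/14300
  (Z=0, W=0, X=0, V=3, Y=0, U=4) weight 3/14300
  (Z=0, W=0, X=0, V=4, Y=0, U=1) weight 3/14300
  (Z=0, W=0, X=0, V=4, Y=0, U=4) weight 3/14300
  (Z=0, W=0, X=1, V=1, Y=1, U=1) weight 1/14300
  (Z=0, W=0, X=2, V=1, Y=0, U=1) weight 1/7150
  … 182 more
Group by X:
  weight(X=0) = 48/715
  weight(X=1) = 16/715
  weight(X=2) = 32/715
  weight(X=3) = 16/715
Total weight = 48/715 + 16/715 + 32/715 + 16/715 = 112/715
P(X=0 | obs) = 48/715 / 112/715 = 3/7
P(X=1 | obs) = 16/715 / 112/715 = 1/7
P(X=2 | obs) = 32/715 / 112/715 = 2/7
P(X=3 | obs) = 16/715 / 112/715 = 1/7

P(X = 2 | obs) = 2/7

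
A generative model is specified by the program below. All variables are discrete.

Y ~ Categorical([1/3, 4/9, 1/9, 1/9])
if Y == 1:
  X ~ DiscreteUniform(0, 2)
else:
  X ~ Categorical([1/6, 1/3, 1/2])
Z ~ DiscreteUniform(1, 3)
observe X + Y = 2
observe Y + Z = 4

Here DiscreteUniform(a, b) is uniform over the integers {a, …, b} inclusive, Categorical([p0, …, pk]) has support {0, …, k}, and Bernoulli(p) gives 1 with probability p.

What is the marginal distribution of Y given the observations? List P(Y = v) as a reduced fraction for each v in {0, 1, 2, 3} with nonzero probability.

P(Y=1) = 8/9, P(Y=2) = 1/9

Enumerate traces; 2 have nonzero weight after conditioning:
  (Y=1, X=1, Z=3) weight 4/81
  (Y=2, X=0, Z=2) weight 1/162
Group by Y:
  weight(Y=1) = 4/81
  weight(Y=2) = 1/162
Total weight = 4/81 + 1/162 = 1/18
P(Y=1 | obs) = 4/81 / 1/18 = 8/9
P(Y=2 | obs) = 1/162 / 1/18 = 1/9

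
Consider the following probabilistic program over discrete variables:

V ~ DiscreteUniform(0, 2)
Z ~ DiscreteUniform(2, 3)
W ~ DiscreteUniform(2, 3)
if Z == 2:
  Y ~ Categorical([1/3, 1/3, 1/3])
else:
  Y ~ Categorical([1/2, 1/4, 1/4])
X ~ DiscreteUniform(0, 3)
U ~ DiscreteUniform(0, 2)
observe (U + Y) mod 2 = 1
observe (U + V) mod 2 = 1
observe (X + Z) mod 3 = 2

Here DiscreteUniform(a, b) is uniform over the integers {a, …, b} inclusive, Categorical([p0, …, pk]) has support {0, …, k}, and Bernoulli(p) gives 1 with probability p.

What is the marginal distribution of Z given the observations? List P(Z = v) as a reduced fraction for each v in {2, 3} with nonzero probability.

Enumerate traces; 36 have nonzero weight after conditioning:
  (V=0, Z=2, W=2, Y=0, X=0, U=1) weight 1/432
  (V=0, Z=2, W=2, Y=0, X=3, U=1) weight 1/432
  (V=0, Z=2, W=2, Y=2, X=0, U=1) weight 1/432
  (V=0, Z=2, W=2, Y=2, X=3, U=1) weight 1/432
  (V=0, Z=2, W=3, Y=0, X=0, U=1) weight 1/432
  (V=0, Z=2, W=3, Y=0, X=3, U=1) weight 1/432
  (V=0, Z=2, W=3, Y=2, X=0, U=1) weight 1/432
  (V=0, Z=2, W=3, Y=2, X=3, U=1) weight 1/432
  (V=0, Z=3, W=2, Y=0, X=2, U=1) weight 1/288
  … 27 more
Group by Z:
  weight(Z=2) = 1/18
  weight(Z=3) = 1/36
Total weight = 1/18 + 1/36 = 1/12
P(Z=2 | obs) = 1/18 / 1/12 = 2/3
P(Z=3 | obs) = 1/36 / 1/12 = 1/3

P(Z=2) = 2/3, P(Z=3) = 1/3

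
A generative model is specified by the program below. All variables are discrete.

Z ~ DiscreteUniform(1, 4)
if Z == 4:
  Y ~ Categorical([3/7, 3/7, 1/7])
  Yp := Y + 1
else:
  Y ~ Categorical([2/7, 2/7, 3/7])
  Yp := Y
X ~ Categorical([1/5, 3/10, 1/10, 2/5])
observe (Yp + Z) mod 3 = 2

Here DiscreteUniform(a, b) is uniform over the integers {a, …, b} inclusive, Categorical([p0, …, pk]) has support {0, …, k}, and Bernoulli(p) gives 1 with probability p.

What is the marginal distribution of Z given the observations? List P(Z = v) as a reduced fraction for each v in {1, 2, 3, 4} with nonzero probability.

Enumerate traces; 16 have nonzero weight after conditioning:
  (Z=1, Y=1, X=0) weight 1/70
  (Z=1, Y=1, X=1) weight 3/140
  (Z=1, Y=1, X=2) weight 1/140
  (Z=1, Y=1, X=3) weight 1/35
  (Z=2, Y=0, X=0) weight 1/70
  (Z=2, Y=0, X=1) weight 3/140
  (Z=2, Y=0, X=2) weight 1/140
  (Z=2, Y=0, X=3) weight 1/35
  (Z=3, Y=2, X=0) weight 3/140
  (Z=4, Y=0, X=0) weight 3/140
  … 6 more
Group by Z:
  weight(Z=1) = 1/14
  weight(Z=2) = 1/14
  weight(Z=3) = 3/28
  weight(Z=4) = 3/28
Total weight = 1/14 + 1/14 + 3/28 + 3/28 = 5/14
P(Z=1 | obs) = 1/14 / 5/14 = 1/5
P(Z=2 | obs) = 1/14 / 5/14 = 1/5
P(Z=3 | obs) = 3/28 / 5/14 = 3/10
P(Z=4 | obs) = 3/28 / 5/14 = 3/10

P(Z=1) = 1/5, P(Z=2) = 1/5, P(Z=3) = 3/10, P(Z=4) = 3/10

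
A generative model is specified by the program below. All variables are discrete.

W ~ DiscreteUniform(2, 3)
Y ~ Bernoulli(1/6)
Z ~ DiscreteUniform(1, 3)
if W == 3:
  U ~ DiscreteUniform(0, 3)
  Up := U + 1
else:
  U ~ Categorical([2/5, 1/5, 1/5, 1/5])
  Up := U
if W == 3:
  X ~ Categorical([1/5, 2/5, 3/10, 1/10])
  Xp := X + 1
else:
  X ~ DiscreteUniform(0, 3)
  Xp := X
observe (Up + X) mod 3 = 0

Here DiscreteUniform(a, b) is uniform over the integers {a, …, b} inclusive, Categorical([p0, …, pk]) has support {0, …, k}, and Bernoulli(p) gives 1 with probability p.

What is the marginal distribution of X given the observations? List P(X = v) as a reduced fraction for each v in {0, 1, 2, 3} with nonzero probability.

Enumerate traces; 66 have nonzero weight after conditioning:
  (W=2, Y=0, Z=1, U=0, X=0) weight 1/72
  (W=2, Y=0, Z=1, U=0, X=3) weight 1/72
  (W=2, Y=0, Z=1, U=1, X=2) weight 1/144
  (W=2, Y=0, Z=1, U=2, X=1) weight 1/144
  (W=2, Y=0, Z=1, U=3, X=0) weight 1/144
  (W=2, Y=0, Z=1, U=3, X=3) weight 1/144
  (W=2, Y=0, Z=2, U=0, X=0) weight 1/72
  (W=2, Y=0, Z=2, U=0, X=3) weight 1/72
  … 58 more
Group by X:
  weight(X=0) = 1/10
  weight(X=1) = 3/40
  weight(X=2) = 1/10
  weight(X=3) = 7/80
Total weight = 1/10 + 3/40 + 1/10 + 7/80 = 29/80
P(X=0 | obs) = 1/10 / 29/80 = 8/29
P(X=1 | obs) = 3/40 / 29/80 = 6/29
P(X=2 | obs) = 1/10 / 29/80 = 8/29
P(X=3 | obs) = 7/80 / 29/80 = 7/29

P(X=0) = 8/29, P(X=1) = 6/29, P(X=2) = 8/29, P(X=3) = 7/29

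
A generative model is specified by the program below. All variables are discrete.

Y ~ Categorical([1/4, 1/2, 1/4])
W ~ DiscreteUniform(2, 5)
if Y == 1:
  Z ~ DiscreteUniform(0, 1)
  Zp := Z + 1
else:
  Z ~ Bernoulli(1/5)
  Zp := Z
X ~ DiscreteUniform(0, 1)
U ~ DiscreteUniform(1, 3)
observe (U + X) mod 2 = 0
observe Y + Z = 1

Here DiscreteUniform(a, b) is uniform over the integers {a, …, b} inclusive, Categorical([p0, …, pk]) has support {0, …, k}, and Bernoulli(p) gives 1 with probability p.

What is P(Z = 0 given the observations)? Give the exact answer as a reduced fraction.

Enumerate traces; 24 have nonzero weight after conditioning:
  (Y=0, W=2, Z=1, X=0, U=2) weight 1/480
  (Y=0, W=2, Z=1, X=1, U=1) weight 1/480
  (Y=0, W=2, Z=1, X=1, U=3) weight 1/480
  (Y=0, W=3, Z=1, X=0, U=2) weight 1/480
  (Y=0, W=3, Z=1, X=1, U=1) weight 1/480
  (Y=0, W=3, Z=1, X=1, U=3) weight 1/480
  (Y=0, W=4, Z=1, X=0, U=2) weight 1/480
  (Y=0, W=4, Z=1, X=1, U=1) weight 1/480
  (Y=1, W=2, Z=0, X=0, U=2) weight 1/96
  … 15 more
Group by Z:
  weight(Z=0) = 1/8
  weight(Z=1) = 1/40
Total weight = 1/8 + 1/40 = 3/20
P(Z=0 | obs) = 1/8 / 3/20 = 5/6
P(Z=1 | obs) = 1/40 / 3/20 = 1/6

P(Z = 0 | obs) = 5/6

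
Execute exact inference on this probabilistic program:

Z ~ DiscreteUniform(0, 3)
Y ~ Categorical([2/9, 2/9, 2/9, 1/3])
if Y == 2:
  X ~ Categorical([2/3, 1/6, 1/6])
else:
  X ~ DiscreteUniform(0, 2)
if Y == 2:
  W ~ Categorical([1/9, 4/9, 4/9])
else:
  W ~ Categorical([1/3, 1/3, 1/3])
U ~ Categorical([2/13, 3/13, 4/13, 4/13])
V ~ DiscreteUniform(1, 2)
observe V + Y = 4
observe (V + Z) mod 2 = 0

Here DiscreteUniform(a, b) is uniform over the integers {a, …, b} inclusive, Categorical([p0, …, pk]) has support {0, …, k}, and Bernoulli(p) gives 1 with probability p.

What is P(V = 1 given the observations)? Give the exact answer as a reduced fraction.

Enumerate traces; 144 have nonzero weight after conditioning:
  (Z=0, Y=2, X=0, W=0, U=0, V=2) weight 1/3159
  (Z=0, Y=2, X=0, W=0, U=1, V=2) weight 1/2106
  (Z=0, Y=2, X=0, W=0, U=2, V=2) weight 2/3159
  (Z=0, Y=2, X=0, W=0, U=3, V=2) weight 2/3159
  (Z=0, Y=2, X=0, W=1, U=0, V=2) weight 4/3159
  (Z=0, Y=2, X=0, W=1, U=1, V=2) weight 2/1053
  (Z=0, Y=2, X=0, W=1, U=2, V=2) weight 8/3159
  (Z=0, Y=2, X=0, W=1, U=3, V=2) weight 8/3159
  (Z=1, Y=3, X=0, W=0, U=0, V=1) weight 1/1404
  … 135 more
Group by V:
  weight(V=1) = 1/12
  weight(V=2) = 1/18
Total weight = 1/12 + 1/18 = 5/36
P(V=1 | obs) = 1/12 / 5/36 = 3/5
P(V=2 | obs) = 1/18 / 5/36 = 2/5

P(V = 1 | obs) = 3/5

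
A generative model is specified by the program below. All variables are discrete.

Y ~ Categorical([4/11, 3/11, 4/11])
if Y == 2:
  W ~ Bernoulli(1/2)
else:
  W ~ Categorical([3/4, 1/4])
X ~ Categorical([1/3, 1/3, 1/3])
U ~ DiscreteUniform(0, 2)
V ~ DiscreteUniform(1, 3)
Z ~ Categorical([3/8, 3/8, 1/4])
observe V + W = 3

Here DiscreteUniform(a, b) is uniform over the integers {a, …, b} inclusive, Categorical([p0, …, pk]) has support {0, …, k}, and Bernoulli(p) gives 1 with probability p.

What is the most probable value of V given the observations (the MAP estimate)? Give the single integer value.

Enumerate traces; 162 have nonzero weight after conditioning:
  (Y=0, W=0, X=0, U=0, V=3, Z=0) weight 1/264
  (Y=0, W=0, X=0, U=0, V=3, Z=1) weight 1/264
  (Y=0, W=0, X=0, U=0, V=3, Z=2) weight 1/396
  (Y=0, W=0, X=0, U=1, V=3, Z=0) weight 1/264
  (Y=0, W=0, X=0, U=1, V=3, Z=1) weight 1/264
  (Y=0, W=0, X=0, U=1, V=3, Z=2) weight 1/396
  (Y=0, W=0, X=0, U=2, V=3, Z=0) weight 1/264
  (Y=0, W=0, X=0, U=2, V=3, Z=1) weight 1/264
  (Y=0, W=1, X=0, U=0, V=2, Z=0) weight 1/792
  … 153 more
Group by V:
  weight(V=2) = 5/44
  weight(V=3) = 29/132
Total weight = 5/44 + 29/132 = 1/3
P(V=2 | obs) = 5/44 / 1/3 = 15/44
P(V=3 | obs) = 29/132 / 1/3 = 29/44
argmax = 3

argmax_v P(V = v | obs) = 3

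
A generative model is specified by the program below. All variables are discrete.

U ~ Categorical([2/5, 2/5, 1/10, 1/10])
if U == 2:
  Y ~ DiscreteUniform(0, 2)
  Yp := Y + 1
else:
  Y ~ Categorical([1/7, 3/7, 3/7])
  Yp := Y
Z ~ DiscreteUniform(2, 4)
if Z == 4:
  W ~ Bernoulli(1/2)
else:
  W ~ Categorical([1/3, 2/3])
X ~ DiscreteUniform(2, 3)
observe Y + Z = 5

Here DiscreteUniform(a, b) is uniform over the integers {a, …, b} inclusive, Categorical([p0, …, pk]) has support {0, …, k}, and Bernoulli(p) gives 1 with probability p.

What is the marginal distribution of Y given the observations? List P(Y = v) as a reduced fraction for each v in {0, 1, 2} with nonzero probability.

P(Y=1) = 1/2, P(Y=2) = 1/2

Enumerate traces; 32 have nonzero weight after conditioning:
  (U=0, Y=1, Z=4, W=0, X=2) weight 1/70
  (U=0, Y=1, Z=4, W=0, X=3) weight 1/70
  (U=0, Y=1, Z=4, W=1, X=2) weight 1/70
  (U=0, Y=1, Z=4, W=1, X=3) weight 1/70
  (U=0, Y=2, Z=3, W=0, X=2) weight 1/105
  (U=0, Y=2, Z=3, W=0, X=3) weight 1/105
  (U=0, Y=2, Z=3, W=1, X=2) weight 2/105
  (U=0, Y=2, Z=3, W=1, X=3) weight 2/105
  … 24 more
Group by Y:
  weight(Y=1) = 44/315
  weight(Y=2) = 44/315
Total weight = 44/315 + 44/315 = 88/315
P(Y=1 | obs) = 44/315 / 88/315 = 1/2
P(Y=2 | obs) = 44/315 / 88/315 = 1/2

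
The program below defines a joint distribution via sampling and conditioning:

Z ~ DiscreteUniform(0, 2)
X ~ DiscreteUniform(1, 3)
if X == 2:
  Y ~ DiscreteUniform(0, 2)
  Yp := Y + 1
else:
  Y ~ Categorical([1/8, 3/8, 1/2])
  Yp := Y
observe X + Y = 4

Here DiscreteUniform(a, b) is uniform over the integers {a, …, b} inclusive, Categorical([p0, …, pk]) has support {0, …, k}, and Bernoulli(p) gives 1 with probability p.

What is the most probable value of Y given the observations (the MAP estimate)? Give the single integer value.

Enumerate traces; 6 have nonzero weight after conditioning:
  (Z=0, X=2, Y=2) weight 1/27
  (Z=0, X=3, Y=1) weight 1/24
  (Z=1, X=2, Y=2) weight 1/27
  (Z=1, X=3, Y=1) weight 1/24
  (Z=2, X=2, Y=2) weight 1/27
  (Z=2, X=3, Y=1) weight 1/24
Group by Y:
  weight(Y=1) = 1/8
  weight(Y=2) = 1/9
Total weight = 1/8 + 1/9 = 17/72
P(Y=1 | obs) = 1/8 / 17/72 = 9/17
P(Y=2 | obs) = 1/9 / 17/72 = 8/17
argmax = 1

argmax_v P(Y = v | obs) = 1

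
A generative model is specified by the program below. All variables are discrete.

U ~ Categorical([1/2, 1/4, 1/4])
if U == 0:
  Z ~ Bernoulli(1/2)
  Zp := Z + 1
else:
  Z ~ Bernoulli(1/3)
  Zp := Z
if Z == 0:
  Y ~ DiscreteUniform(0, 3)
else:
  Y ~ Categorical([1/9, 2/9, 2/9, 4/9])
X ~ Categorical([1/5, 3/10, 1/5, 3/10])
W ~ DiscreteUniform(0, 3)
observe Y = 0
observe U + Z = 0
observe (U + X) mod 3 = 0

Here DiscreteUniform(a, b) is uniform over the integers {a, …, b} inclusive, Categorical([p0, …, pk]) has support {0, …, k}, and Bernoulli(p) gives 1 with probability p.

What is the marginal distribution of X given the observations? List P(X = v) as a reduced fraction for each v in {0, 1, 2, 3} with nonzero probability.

P(X=0) = 2/5, P(X=3) = 3/5

Enumerate traces; 8 have nonzero weight after conditioning:
  (U=0, Z=0, Y=0, X=0, W=0) weight 1/320
  (U=0, Z=0, Y=0, X=0, W=1) weight 1/320
  (U=0, Z=0, Y=0, X=0, W=2) weight 1/320
  (U=0, Z=0, Y=0, X=0, W=3) weight 1/320
  (U=0, Z=0, Y=0, X=3, W=0) weight 3/640
  (U=0, Z=0, Y=0, X=3, W=1) weight 3/640
  (U=0, Z=0, Y=0, X=3, W=2) weight 3/640
  (U=0, Z=0, Y=0, X=3, W=3) weight 3/640
Group by X:
  weight(X=0) = 1/80
  weight(X=3) = 3/160
Total weight = 1/80 + 3/160 = 1/32
P(X=0 | obs) = 1/80 / 1/32 = 2/5
P(X=3 | obs) = 3/160 / 1/32 = 3/5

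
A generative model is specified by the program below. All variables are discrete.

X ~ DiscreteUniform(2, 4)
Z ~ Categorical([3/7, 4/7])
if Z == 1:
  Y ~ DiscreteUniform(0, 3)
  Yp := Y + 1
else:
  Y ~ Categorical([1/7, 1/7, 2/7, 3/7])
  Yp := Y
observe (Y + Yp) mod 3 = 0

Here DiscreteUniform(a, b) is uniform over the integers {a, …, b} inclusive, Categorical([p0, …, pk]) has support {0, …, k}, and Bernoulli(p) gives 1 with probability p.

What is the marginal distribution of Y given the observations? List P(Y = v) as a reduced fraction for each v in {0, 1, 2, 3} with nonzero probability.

P(Y=0) = 3/19, P(Y=1) = 7/19, P(Y=3) = 9/19

Enumerate traces; 9 have nonzero weight after conditioning:
  (X=2, Z=0, Y=0) weight 1/49
  (X=2, Z=0, Y=3) weight 3/49
  (X=2, Z=1, Y=1) weight 1/21
  (X=3, Z=0, Y=0) weight 1/49
  (X=3, Z=0, Y=3) weight 3/49
  (X=3, Z=1, Y=1) weight 1/21
  (X=4, Z=0, Y=0) weight 1/49
  (X=4, Z=0, Y=3) weight 3/49
  … 1 more
Group by Y:
  weight(Y=0) = 3/49
  weight(Y=1) = 1/7
  weight(Y=3) = 9/49
Total weight = 3/49 + 1/7 + 9/49 = 19/49
P(Y=0 | obs) = 3/49 / 19/49 = 3/19
P(Y=1 | obs) = 1/7 / 19/49 = 7/19
P(Y=3 | obs) = 9/49 / 19/49 = 9/19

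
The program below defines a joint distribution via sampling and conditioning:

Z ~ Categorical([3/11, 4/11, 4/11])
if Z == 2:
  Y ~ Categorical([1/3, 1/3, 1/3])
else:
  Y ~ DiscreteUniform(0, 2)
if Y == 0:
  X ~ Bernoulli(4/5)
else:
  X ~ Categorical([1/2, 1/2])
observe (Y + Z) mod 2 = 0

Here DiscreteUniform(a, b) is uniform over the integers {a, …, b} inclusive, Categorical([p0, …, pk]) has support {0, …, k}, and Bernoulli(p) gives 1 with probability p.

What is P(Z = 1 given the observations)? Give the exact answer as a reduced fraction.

Enumerate traces; 10 have nonzero weight after conditioning:
  (Z=0, Y=0, X=0) weight 1/55
  (Z=0, Y=0, X=1) weight 4/55
  (Z=0, Y=2, X=0) weight 1/22
  (Z=0, Y=2, X=1) weight 1/22
  (Z=1, Y=1, X=0) weight 2/33
  (Z=1, Y=1, X=1) weight 2/33
  (Z=2, Y=0, X=0) weight 4/165
  (Z=2, Y=0, X=1) weight 16/165
  … 2 more
Group by Z:
  weight(Z=0) = 2/11
  weight(Z=1) = 4/33
  weight(Z=2) = 8/33
Total weight = 2/11 + 4/33 + 8/33 = 6/11
P(Z=0 | obs) = 2/11 / 6/11 = 1/3
P(Z=1 | obs) = 4/33 / 6/11 = 2/9
P(Z=2 | obs) = 8/33 / 6/11 = 4/9

P(Z = 1 | obs) = 2/9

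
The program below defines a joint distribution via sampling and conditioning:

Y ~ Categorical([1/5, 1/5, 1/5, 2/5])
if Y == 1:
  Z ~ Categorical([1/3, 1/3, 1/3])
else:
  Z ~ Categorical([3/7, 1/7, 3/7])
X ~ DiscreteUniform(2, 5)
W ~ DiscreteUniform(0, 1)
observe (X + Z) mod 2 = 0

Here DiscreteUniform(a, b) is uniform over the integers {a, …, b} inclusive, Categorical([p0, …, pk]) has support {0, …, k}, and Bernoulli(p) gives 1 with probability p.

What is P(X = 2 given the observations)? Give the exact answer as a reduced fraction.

P(X = 2 | obs) = 43/105

Enumerate traces; 48 have nonzero weight after conditioning:
  (Y=0, Z=0, X=2, W=0) weight 3/280
  (Y=0, Z=0, X=2, W=1) weight 3/280
  (Y=0, Z=0, X=4, W=0) weight 3/280
  (Y=0, Z=0, X=4, W=1) weight 3/280
  (Y=0, Z=1, X=3, W=0) weight 1/280
  (Y=0, Z=1, X=3, W=1) weight 1/280
  (Y=0, Z=1, X=5, W=0) weight 1/280
  (Y=0, Z=1, X=5, W=1) weight 1/280
  … 40 more
Group by X:
  weight(X=2) = 43/210
  weight(X=3) = 19/420
  weight(X=4) = 43/210
  weight(X=5) = 19/420
Total weight = 43/210 + 19/420 + 43/210 + 19/420 = 1/2
P(X=2 | obs) = 43/210 / 1/2 = 43/105
P(X=3 | obs) = 19/420 / 1/2 = 19/210
P(X=4 | obs) = 43/210 / 1/2 = 43/105
P(X=5 | obs) = 19/420 / 1/2 = 19/210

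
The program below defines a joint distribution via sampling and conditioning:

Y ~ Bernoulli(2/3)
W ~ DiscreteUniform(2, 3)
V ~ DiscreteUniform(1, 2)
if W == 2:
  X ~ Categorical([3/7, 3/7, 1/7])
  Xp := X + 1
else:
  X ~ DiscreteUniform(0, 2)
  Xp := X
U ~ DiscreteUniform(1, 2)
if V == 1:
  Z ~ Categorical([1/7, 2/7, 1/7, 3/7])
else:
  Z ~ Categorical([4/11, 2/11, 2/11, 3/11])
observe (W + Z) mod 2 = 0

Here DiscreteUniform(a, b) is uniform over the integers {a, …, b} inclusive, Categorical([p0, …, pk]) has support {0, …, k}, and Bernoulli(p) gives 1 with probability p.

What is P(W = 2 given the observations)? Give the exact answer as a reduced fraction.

P(W = 2 | obs) = 32/77

Enumerate traces; 96 have nonzero weight after conditioning:
  (Y=0, W=2, V=1, X=0, U=1, Z=0) weight 1/392
  (Y=0, W=2, V=1, X=0, U=1, Z=2) weight 1/392
  (Y=0, W=2, V=1, X=0, U=2, Z=0) weight 1/392
  (Y=0, W=2, V=1, X=0, U=2, Z=2) weight 1/392
  (Y=0, W=2, V=1, X=1, U=1, Z=0) weight 1/392
  (Y=0, W=2, V=1, X=1, U=1, Z=2) weight 1/392
  (Y=0, W=2, V=1, X=1, U=2, Z=0) weight 1/392
  (Y=0, W=2, V=1, X=1, U=2, Z=2) weight 1/392
  (Y=0, W=3, V=1, X=0, U=1, Z=1) weight 1/252
  … 87 more
Group by W:
  weight(W=2) = 16/77
  weight(W=3) = 45/154
Total weight = 16/77 + 45/154 = 1/2
P(W=2 | obs) = 16/77 / 1/2 = 32/77
P(W=3 | obs) = 45/154 / 1/2 = 45/77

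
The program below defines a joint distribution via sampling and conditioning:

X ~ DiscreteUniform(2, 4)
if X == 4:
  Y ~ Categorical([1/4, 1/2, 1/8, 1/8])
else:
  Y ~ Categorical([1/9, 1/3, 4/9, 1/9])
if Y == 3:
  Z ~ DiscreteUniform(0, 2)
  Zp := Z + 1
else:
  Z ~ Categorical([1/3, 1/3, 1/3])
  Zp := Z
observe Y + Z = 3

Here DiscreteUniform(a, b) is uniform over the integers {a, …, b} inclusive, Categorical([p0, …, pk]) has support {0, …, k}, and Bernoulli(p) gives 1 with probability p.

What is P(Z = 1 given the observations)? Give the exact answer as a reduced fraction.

P(Z = 1 | obs) = 73/182

Enumerate traces; 9 have nonzero weight after conditioning:
  (X=2, Y=1, Z=2) weight 1/27
  (X=2, Y=2, Z=1) weight 4/81
  (X=2, Y=3, Z=0) weight 1/81
  (X=3, Y=1, Z=2) weight 1/27
  (X=3, Y=2, Z=1) weight 4/81
  (X=3, Y=3, Z=0) weight 1/81
  (X=4, Y=1, Z=2) weight 1/18
  (X=4, Y=2, Z=1) weight 1/72
  … 1 more
Group by Z:
  weight(Z=0) = 25/648
  weight(Z=1) = 73/648
  weight(Z=2) = 7/54
Total weight = 25/648 + 73/648 + 7/54 = 91/324
P(Z=0 | obs) = 25/648 / 91/324 = 25/182
P(Z=1 | obs) = 73/648 / 91/324 = 73/182
P(Z=2 | obs) = 7/54 / 91/324 = 6/13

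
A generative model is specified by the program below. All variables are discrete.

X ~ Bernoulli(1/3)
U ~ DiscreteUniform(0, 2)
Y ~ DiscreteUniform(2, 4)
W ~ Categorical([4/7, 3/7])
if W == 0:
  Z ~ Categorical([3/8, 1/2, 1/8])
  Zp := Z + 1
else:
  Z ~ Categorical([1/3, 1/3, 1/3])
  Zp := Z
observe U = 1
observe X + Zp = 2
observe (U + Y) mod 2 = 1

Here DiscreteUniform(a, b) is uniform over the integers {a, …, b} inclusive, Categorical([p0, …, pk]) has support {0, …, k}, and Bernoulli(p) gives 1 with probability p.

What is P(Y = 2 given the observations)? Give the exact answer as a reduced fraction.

Enumerate traces; 8 have nonzero weight after conditioning:
  (X=0, U=1, Y=2, W=0, Z=1) weight 4/189
  (X=0, U=1, Y=2, W=1, Z=2) weight 2/189
  (X=0, U=1, Y=4, W=0, Z=1) weight 4/189
  (X=0, U=1, Y=4, W=1, Z=2) weight 2/189
  (X=1, U=1, Y=2, W=0, Z=0) weight 1/126
  (X=1, U=1, Y=2, W=1, Z=1) weight 1/189
  (X=1, U=1, Y=4, W=0, Z=0) weight 1/126
  (X=1, U=1, Y=4, W=1, Z=1) weight 1/189
Group by Y:
  weight(Y=2) = 17/378
  weight(Y=4) = 17/378
Total weight = 17/378 + 17/378 = 17/189
P(Y=2 | obs) = 17/378 / 17/189 = 1/2
P(Y=4 | obs) = 17/378 / 17/189 = 1/2

P(Y = 2 | obs) = 1/2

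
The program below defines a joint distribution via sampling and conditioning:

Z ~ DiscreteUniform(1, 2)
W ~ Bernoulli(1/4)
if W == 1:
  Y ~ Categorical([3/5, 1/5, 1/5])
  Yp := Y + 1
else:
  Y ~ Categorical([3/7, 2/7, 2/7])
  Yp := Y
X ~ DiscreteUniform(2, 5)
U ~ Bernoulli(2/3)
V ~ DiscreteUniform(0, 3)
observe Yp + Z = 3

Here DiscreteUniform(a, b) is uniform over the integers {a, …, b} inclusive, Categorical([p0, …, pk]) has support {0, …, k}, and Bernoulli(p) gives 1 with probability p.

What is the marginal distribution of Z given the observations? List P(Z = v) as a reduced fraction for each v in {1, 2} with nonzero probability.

Enumerate traces; 128 have nonzero weight after conditioning:
  (Z=1, W=0, Y=2, X=2, U=0, V=0) weight 1/448
  (Z=1, W=0, Y=2, X=2, U=0, V=1) weight 1/448
  (Z=1, W=0, Y=2, X=2, U=0, V=2) weight 1/448
  (Z=1, W=0, Y=2, X=2, U=0, V=3) weight 1/448
  (Z=1, W=0, Y=2, X=2, U=1, V=0) weight 1/224
  (Z=1, W=0, Y=2, X=2, U=1, V=1) weight 1/224
  (Z=1, W=0, Y=2, X=2, U=1, V=2) weight 1/224
  (Z=1, W=0, Y=2, X=2, U=1, V=3) weight 1/224
  (Z=2, W=0, Y=1, X=2, U=0, V=0) weight 1/448
  … 119 more
Group by Z:
  weight(Z=1) = 37/280
  weight(Z=2) = 51/280
Total weight = 37/280 + 51/280 = 11/35
P(Z=1 | obs) = 37/280 / 11/35 = 37/88
P(Z=2 | obs) = 51/280 / 11/35 = 51/88

P(Z=1) = 37/88, P(Z=2) = 51/88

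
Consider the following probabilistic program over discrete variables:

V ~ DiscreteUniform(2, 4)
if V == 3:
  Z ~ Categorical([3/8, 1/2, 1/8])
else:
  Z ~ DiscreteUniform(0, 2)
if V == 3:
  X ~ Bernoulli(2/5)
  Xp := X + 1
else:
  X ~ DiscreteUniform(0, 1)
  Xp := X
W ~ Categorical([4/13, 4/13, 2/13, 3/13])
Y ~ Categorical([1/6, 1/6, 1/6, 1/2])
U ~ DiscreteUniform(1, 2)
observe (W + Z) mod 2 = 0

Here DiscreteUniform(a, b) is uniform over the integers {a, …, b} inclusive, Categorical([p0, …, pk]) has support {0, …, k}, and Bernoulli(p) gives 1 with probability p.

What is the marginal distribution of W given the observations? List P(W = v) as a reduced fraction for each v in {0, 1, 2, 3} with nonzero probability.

Enumerate traces; 288 have nonzero weight after conditioning:
  (V=2, Z=0, X=0, W=0, Y=0, U=1) weight 1/702
  (V=2, Z=0, X=0, W=0, Y=0, U=2) weight 1/702
  (V=2, Z=0, X=0, W=0, Y=1, U=1) weight 1/702
  (V=2, Z=0, X=0, W=0, Y=1, U=2) weight 1/702
  (V=2, Z=0, X=0, W=0, Y=2, U=1) weight 1/702
  (V=2, Z=0, X=0, W=0, Y=2, U=2) weight 1/702
  (V=2, Z=0, X=0, W=0, Y=3, U=1) weight 1/234
  (V=2, Z=0, X=0, W=0, Y=3, U=2) weight 1/234
  (V=2, Z=0, X=0, W=2, Y=0, U=1) weight 1/1404
  (V=2, Z=1, X=0, W=1, Y=0, U=1) weight 1/702
  … 278 more
Group by W:
  weight(W=0) = 22/117
  weight(W=1) = 14/117
  weight(W=2) = 11/117
  weight(W=3) = 7/78
Total weight = 22/117 + 14/117 + 11/117 + 7/78 = 115/234
P(W=0 | obs) = 22/117 / 115/234 = 44/115
P(W=1 | obs) = 14/117 / 115/234 = 28/115
P(W=2 | obs) = 11/117 / 115/234 = 22/115
P(W=3 | obs) = 7/78 / 115/234 = 21/115

P(W=0) = 44/115, P(W=1) = 28/115, P(W=2) = 22/115, P(W=3) = 21/115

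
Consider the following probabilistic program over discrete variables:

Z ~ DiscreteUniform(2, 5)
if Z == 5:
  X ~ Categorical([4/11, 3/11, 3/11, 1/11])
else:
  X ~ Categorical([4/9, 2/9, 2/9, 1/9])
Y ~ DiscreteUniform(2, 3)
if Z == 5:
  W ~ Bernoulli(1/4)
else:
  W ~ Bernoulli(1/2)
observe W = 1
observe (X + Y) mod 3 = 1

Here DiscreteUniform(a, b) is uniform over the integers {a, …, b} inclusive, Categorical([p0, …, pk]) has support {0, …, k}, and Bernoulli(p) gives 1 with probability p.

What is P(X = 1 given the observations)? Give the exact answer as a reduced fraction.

Enumerate traces; 8 have nonzero weight after conditioning:
  (Z=2, X=1, Y=3, W=1) weight 1/72
  (Z=2, X=2, Y=2, W=1) weight 1/72
  (Z=3, X=1, Y=3, W=1) weight 1/72
  (Z=3, X=2, Y=2, W=1) weight 1/72
  (Z=4, X=1, Y=3, W=1) weight 1/72
  (Z=4, X=2, Y=2, W=1) weight 1/72
  (Z=5, X=1, Y=3, W=1) weight 3/352
  (Z=5, X=2, Y=2, W=1) weight 3/352
Group by X:
  weight(X=1) = 53/1056
  weight(X=2) = 53/1056
Total weight = 53/1056 + 53/1056 = 53/528
P(X=1 | obs) = 53/1056 / 53/528 = 1/2
P(X=2 | obs) = 53/1056 / 53/528 = 1/2

P(X = 1 | obs) = 1/2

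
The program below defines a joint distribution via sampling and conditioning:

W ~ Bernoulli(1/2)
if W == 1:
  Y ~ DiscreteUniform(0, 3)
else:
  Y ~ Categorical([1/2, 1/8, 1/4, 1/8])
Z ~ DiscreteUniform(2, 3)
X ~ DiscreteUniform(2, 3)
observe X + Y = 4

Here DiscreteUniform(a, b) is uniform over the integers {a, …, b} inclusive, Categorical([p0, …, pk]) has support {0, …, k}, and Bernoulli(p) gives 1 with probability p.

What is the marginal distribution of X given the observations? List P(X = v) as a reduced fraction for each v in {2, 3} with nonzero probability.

Enumerate traces; 8 have nonzero weight after conditioning:
  (W=0, Y=1, Z=2, X=3) weight 1/64
  (W=0, Y=1, Z=3, X=3) weight 1/64
  (W=0, Y=2, Z=2, X=2) weight 1/32
  (W=0, Y=2, Z=3, X=2) weight 1/32
  (W=1, Y=1, Z=2, X=3) weight 1/32
  (W=1, Y=1, Z=3, X=3) weight 1/32
  (W=1, Y=2, Z=2, X=2) weight 1/32
  (W=1, Y=2, Z=3, X=2) weight 1/32
Group by X:
  weight(X=2) = 1/8
  weight(X=3) = 3/32
Total weight = 1/8 + 3/32 = 7/32
P(X=2 | obs) = 1/8 / 7/32 = 4/7
P(X=3 | obs) = 3/32 / 7/32 = 3/7

P(X=2) = 4/7, P(X=3) = 3/7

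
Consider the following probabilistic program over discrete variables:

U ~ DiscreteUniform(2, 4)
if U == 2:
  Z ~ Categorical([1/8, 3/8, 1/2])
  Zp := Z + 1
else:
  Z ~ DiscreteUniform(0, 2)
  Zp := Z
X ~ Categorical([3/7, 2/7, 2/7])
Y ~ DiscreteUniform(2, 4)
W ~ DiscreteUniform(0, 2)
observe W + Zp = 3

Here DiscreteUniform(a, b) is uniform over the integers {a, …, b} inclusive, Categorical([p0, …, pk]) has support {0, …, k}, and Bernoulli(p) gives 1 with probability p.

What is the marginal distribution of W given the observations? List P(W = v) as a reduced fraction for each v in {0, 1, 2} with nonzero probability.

Enumerate traces; 63 have nonzero weight after conditioning:
  (U=2, Z=0, X=0, Y=2, W=2) weight 1/504
  (U=2, Z=0, X=0, Y=3, W=2) weight 1/504
  (U=2, Z=0, X=0, Y=4, W=2) weight 1/504
  (U=2, Z=0, X=1, Y=2, W=2) weight 1/756
  (U=2, Z=0, X=1, Y=3, W=2) weight 1/756
  (U=2, Z=0, X=1, Y=4, W=2) weight 1/756
  (U=2, Z=0, X=2, Y=2, W=2) weight 1/756
  (U=2, Z=0, X=2, Y=3, W=2) weight 1/756
  (U=2, Z=1, X=0, Y=2, W=1) weight 1/168
  (U=2, Z=2, X=0, Y=2, W=0) weight 1/126
  … 53 more
Group by W:
  weight(W=0) = 1/18
  weight(W=1) = 25/216
  weight(W=2) = 19/216
Total weight = 1/18 + 25/216 + 19/216 = 7/27
P(W=0 | obs) = 1/18 / 7/27 = 3/14
P(W=1 | obs) = 25/216 / 7/27 = 25/56
P(W=2 | obs) = 19/216 / 7/27 = 19/56

P(W=0) = 3/14, P(W=1) = 25/56, P(W=2) = 19/56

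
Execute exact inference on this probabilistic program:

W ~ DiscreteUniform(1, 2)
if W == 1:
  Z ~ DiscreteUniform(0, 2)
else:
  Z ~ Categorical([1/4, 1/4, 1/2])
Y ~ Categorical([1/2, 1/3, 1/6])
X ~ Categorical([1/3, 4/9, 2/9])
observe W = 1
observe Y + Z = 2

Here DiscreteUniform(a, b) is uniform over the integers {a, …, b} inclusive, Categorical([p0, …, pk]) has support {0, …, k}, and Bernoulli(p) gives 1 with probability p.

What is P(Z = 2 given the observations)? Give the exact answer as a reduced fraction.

Enumerate traces; 9 have nonzero weight after conditioning:
  (W=1, Z=0, Y=2, X=0) weight 1/108
  (W=1, Z=0, Y=2, X=1) weight 1/81
  (W=1, Z=0, Y=2, X=2) weight 1/162
  (W=1, Z=1, Y=1, X=0) weight 1/54
  (W=1, Z=1, Y=1, X=1) weight 2/81
  (W=1, Z=1, Y=1, X=2) weight 1/81
  (W=1, Z=2, Y=0, X=0) weight 1/36
  (W=1, Z=2, Y=0, X=1) weight 1/27
  … 1 more
Group by Z:
  weight(Z=0) = 1/36
  weight(Z=1) = 1/18
  weight(Z=2) = 1/12
Total weight = 1/36 + 1/18 + 1/12 = 1/6
P(Z=0 | obs) = 1/36 / 1/6 = 1/6
P(Z=1 | obs) = 1/18 / 1/6 = 1/3
P(Z=2 | obs) = 1/12 / 1/6 = 1/2

P(Z = 2 | obs) = 1/2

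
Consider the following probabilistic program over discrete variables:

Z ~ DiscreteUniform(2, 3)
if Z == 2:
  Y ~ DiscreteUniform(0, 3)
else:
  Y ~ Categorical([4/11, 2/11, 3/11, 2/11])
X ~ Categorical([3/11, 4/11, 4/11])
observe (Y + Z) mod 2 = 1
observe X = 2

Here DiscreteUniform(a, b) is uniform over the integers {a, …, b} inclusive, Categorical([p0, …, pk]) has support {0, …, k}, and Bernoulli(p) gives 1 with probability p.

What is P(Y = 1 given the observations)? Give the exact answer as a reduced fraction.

Enumerate traces; 4 have nonzero weight after conditioning:
  (Z=2, Y=1, X=2) weight 1/22
  (Z=2, Y=3, X=2) weight 1/22
  (Z=3, Y=0, X=2) weight 8/121
  (Z=3, Y=2, X=2) weight 6/121
Group by Y:
  weight(Y=0) = 8/121
  weight(Y=1) = 1/22
  weight(Y=2) = 6/121
  weight(Y=3) = 1/22
Total weight = 8/121 + 1/22 + 6/121 + 1/22 = 25/121
P(Y=0 | obs) = 8/121 / 25/121 = 8/25
P(Y=1 | obs) = 1/22 / 25/121 = 11/50
P(Y=2 | obs) = 6/121 / 25/121 = 6/25
P(Y=3 | obs) = 1/22 / 25/121 = 11/50

P(Y = 1 | obs) = 11/50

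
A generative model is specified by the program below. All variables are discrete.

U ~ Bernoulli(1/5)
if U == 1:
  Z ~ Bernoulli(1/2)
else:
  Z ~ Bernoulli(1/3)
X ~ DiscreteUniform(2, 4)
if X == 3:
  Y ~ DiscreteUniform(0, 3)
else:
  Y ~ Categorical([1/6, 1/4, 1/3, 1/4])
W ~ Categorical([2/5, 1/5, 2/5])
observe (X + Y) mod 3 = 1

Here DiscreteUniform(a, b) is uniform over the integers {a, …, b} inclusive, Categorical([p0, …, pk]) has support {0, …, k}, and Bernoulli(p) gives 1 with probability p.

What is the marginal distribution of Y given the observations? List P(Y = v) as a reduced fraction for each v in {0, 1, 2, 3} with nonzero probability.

P(Y=0) = 1/6, P(Y=1) = 1/4, P(Y=2) = 1/3, P(Y=3) = 1/4

Enumerate traces; 48 have nonzero weight after conditioning:
  (U=0, Z=0, X=2, Y=2, W=0) weight 16/675
  (U=0, Z=0, X=2, Y=2, W=1) weight 8/675
  (U=0, Z=0, X=2, Y=2, W=2) weight 16/675
  (U=0, Z=0, X=3, Y=1, W=0) weight 4/225
  (U=0, Z=0, X=3, Y=1, W=1) weight 2/225
  (U=0, Z=0, X=3, Y=1, W=2) weight 4/225
  (U=0, Z=0, X=4, Y=0, W=0) weight 8/675
  (U=0, Z=0, X=4, Y=0, W=1) weight 4/675
  (U=0, Z=0, X=4, Y=3, W=0) weight 4/225
  … 39 more
Group by Y:
  weight(Y=0) = 1/18
  weight(Y=1) = 1/12
  weight(Y=2) = 1/9
  weight(Y=3) = 1/12
Total weight = 1/18 + 1/12 + 1/9 + 1/12 = 1/3
P(Y=0 | obs) = 1/18 / 1/3 = 1/6
P(Y=1 | obs) = 1/12 / 1/3 = 1/4
P(Y=2 | obs) = 1/9 / 1/3 = 1/3
P(Y=3 | obs) = 1/12 / 1/3 = 1/4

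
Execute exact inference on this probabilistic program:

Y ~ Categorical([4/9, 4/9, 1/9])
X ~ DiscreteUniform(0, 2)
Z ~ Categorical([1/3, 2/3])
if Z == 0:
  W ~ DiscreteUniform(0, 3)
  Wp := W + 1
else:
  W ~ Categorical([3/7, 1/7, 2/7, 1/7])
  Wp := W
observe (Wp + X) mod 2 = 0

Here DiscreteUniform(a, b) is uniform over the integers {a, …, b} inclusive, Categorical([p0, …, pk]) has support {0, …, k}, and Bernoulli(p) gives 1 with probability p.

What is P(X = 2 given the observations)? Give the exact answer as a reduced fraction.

P(X = 2 | obs) = 9/23

Enumerate traces; 36 have nonzero weight after conditioning:
  (Y=0, X=0, Z=0, W=1) weight 1/81
  (Y=0, X=0, Z=0, W=3) weight 1/81
  (Y=0, X=0, Z=1, W=0) weight 8/189
  (Y=0, X=0, Z=1, W=2) weight 16/567
  (Y=0, X=1, Z=0, W=0) weight 1/81
  (Y=0, X=1, Z=0, W=2) weight 1/81
  (Y=0, X=1, Z=1, W=1) weight 8/567
  (Y=0, X=1, Z=1, W=3) weight 8/567
  (Y=0, X=2, Z=0, W=1) weight 1/81
  … 27 more
Group by X:
  weight(X=0) = 3/14
  weight(X=1) = 5/42
  weight(X=2) = 3/14
Total weight = 3/14 + 5/42 + 3/14 = 23/42
P(X=0 | obs) = 3/14 / 23/42 = 9/23
P(X=1 | obs) = 5/42 / 23/42 = 5/23
P(X=2 | obs) = 3/14 / 23/42 = 9/23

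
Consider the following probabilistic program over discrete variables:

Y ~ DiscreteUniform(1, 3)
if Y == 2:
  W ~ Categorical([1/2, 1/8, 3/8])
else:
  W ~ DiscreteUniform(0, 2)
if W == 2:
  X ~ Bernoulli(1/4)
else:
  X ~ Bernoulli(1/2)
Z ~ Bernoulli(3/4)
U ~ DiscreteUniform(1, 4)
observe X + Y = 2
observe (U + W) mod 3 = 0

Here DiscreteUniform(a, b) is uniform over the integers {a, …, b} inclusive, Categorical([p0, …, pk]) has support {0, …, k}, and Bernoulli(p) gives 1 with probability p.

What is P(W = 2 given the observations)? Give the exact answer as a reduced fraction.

P(W = 2 | obs) = 35/66

Enumerate traces; 16 have nonzero weight after conditioning:
  (Y=1, W=0, X=1, Z=0, U=3) weight 1/288
  (Y=1, W=0, X=1, Z=1, U=3) weight 1/96
  (Y=1, W=1, X=1, Z=0, U=2) weight 1/288
  (Y=1, W=1, X=1, Z=1, U=2) weight 1/96
  (Y=1, W=2, X=1, Z=0, U=1) weight 1/576
  (Y=1, W=2, X=1, Z=0, U=4) weight 1/576
  (Y=1, W=2, X=1, Z=1, U=1) weight 1/192
  (Y=1, W=2, X=1, Z=1, U=4) weight 1/192
  … 8 more
Group by W:
  weight(W=0) = 5/144
  weight(W=1) = 11/576
  weight(W=2) = 35/576
Total weight = 5/144 + 11/576 + 35/576 = 11/96
P(W=0 | obs) = 5/144 / 11/96 = 10/33
P(W=1 | obs) = 11/576 / 11/96 = 1/6
P(W=2 | obs) = 35/576 / 11/96 = 35/66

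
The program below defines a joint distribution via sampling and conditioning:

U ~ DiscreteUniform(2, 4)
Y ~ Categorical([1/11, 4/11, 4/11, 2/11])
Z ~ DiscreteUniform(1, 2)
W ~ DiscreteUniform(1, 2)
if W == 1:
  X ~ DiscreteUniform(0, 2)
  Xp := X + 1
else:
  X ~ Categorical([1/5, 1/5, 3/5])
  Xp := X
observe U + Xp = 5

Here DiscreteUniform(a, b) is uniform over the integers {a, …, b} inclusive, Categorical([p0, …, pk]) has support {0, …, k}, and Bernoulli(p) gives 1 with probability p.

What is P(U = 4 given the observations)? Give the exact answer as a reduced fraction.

Enumerate traces; 40 have nonzero weight after conditioning:
  (U=2, Y=0, Z=1, W=1, X=2) weight 1/396
  (U=2, Y=0, Z=2, W=1, X=2) weight 1/396
  (U=2, Y=1, Z=1, W=1, X=2) weight 1/99
  (U=2, Y=1, Z=2, W=1, X=2) weight 1/99
  (U=2, Y=2, Z=1, W=1, X=2) weight 1/99
  (U=2, Y=2, Z=2, W=1, X=2) weight 1/99
  (U=2, Y=3, Z=1, W=1, X=2) weight 1/198
  (U=2, Y=3, Z=2, W=1, X=2) weight 1/198
  (U=3, Y=0, Z=1, W=1, X=1) weight 1/396
  (U=4, Y=0, Z=1, W=1, X=0) weight 1/396
  … 30 more
Group by U:
  weight(U=2) = 1/18
  weight(U=3) = 7/45
  weight(U=4) = 4/45
Total weight = 1/18 + 7/45 + 4/45 = 3/10
P(U=2 | obs) = 1/18 / 3/10 = 5/27
P(U=3 | obs) = 7/45 / 3/10 = 14/27
P(U=4 | obs) = 4/45 / 3/10 = 8/27

P(U = 4 | obs) = 8/27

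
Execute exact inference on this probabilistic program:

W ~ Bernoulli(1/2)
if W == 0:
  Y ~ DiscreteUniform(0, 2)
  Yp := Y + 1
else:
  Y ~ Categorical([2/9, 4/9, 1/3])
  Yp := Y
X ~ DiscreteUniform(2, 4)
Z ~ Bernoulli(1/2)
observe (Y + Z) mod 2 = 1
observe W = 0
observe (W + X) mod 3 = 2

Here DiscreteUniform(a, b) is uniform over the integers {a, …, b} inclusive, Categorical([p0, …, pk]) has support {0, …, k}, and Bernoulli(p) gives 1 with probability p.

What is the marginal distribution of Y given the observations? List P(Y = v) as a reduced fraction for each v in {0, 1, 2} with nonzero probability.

Enumerate traces; 3 have nonzero weight after conditioning:
  (W=0, Y=0, X=2, Z=1) weight 1/36
  (W=0, Y=1, X=2, Z=0) weight 1/36
  (W=0, Y=2, X=2, Z=1) weight 1/36
Group by Y:
  weight(Y=0) = 1/36
  weight(Y=1) = 1/36
  weight(Y=2) = 1/36
Total weight = 1/36 + 1/36 + 1/36 = 1/12
P(Y=0 | obs) = 1/36 / 1/12 = 1/3
P(Y=1 | obs) = 1/36 / 1/12 = 1/3
P(Y=2 | obs) = 1/36 / 1/12 = 1/3

P(Y=0) = 1/3, P(Y=1) = 1/3, P(Y=2) = 1/3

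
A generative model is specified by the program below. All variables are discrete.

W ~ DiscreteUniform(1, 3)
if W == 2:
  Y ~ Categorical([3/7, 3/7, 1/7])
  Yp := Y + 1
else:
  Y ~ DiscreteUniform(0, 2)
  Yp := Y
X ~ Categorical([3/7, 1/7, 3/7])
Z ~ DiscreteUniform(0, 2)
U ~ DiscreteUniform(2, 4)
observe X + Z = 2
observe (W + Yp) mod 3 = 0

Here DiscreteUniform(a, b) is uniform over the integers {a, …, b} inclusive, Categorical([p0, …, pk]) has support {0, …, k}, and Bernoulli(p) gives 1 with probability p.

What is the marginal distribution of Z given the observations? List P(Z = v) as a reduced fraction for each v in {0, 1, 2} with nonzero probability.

Enumerate traces; 27 have nonzero weight after conditioning:
  (W=1, Y=2, X=0, Z=2, U=2) weight 1/189
  (W=1, Y=2, X=0, Z=2, U=3) weight 1/189
  (W=1, Y=2, X=0, Z=2, U=4) weight 1/189
  (W=1, Y=2, X=1, Z=1, U=2) weight 1/567
  (W=1, Y=2, X=1, Z=1, U=3) weight 1/567
  (W=1, Y=2, X=1, Z=1, U=4) weight 1/567
  (W=1, Y=2, X=2, Z=0, U=2) weight 1/189
  (W=1, Y=2, X=2, Z=0, U=3) weight 1/189
  … 19 more
Group by Z:
  weight(Z=0) = 23/441
  weight(Z=1) = 23/1323
  weight(Z=2) = 23/441
Total weight = 23/441 + 23/1323 + 23/441 = 23/189
P(Z=0 | obs) = 23/441 / 23/189 = 3/7
P(Z=1 | obs) = 23/1323 / 23/189 = 1/7
P(Z=2 | obs) = 23/441 / 23/189 = 3/7

P(Z=0) = 3/7, P(Z=1) = 1/7, P(Z=2) = 3/7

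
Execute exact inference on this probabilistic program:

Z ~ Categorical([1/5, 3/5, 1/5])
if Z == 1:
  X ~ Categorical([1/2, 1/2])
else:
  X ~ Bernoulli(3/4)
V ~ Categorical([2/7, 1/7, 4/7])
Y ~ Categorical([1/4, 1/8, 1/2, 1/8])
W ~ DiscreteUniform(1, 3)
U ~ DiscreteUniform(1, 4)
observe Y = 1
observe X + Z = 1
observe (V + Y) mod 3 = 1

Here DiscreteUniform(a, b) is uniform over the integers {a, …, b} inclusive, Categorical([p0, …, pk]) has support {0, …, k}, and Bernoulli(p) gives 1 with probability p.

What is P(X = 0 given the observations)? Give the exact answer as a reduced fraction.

P(X = 0 | obs) = 2/3

Enumerate traces; 24 have nonzero weight after conditioning:
  (Z=0, X=1, V=0, Y=1, W=1, U=1) weight 1/2240
  (Z=0, X=1, V=0, Y=1, W=1, U=2) weight 1/2240
  (Z=0, X=1, V=0, Y=1, W=1, U=3) weight 1/2240
  (Z=0, X=1, V=0, Y=1, W=1, U=4) weight 1/2240
  (Z=0, X=1, V=0, Y=1, W=2, U=1) weight 1/2240
  (Z=0, X=1, V=0, Y=1, W=2, U=2) weight 1/2240
  (Z=0, X=1, V=0, Y=1, W=2, U=3) weight 1/2240
  (Z=0, X=1, V=0, Y=1, W=2, U=4) weight 1/2240
  (Z=1, X=0, V=0, Y=1, W=1, U=1) weight 1/1120
  … 15 more
Group by X:
  weight(X=0) = 3/280
  weight(X=1) = 3/560
Total weight = 3/280 + 3/560 = 9/560
P(X=0 | obs) = 3/280 / 9/560 = 2/3
P(X=1 | obs) = 3/560 / 9/560 = 1/3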